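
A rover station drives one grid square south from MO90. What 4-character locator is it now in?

MN99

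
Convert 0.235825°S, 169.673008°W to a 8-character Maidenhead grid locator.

AI59ds93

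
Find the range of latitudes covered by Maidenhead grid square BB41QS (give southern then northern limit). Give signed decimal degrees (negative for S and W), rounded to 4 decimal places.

Field B=1, B=1: +1·20° lon, +1·10° lat → SW at lon -160°, lat -80°.
Square 4, 1: +4·2° lon, +1·1° lat → SW at lon -152°, lat -79°.
Subsquare q=16, s=18: +16·0.0833333° lon, +18·0.0416667° lat → SW at lon -150.667°, lat -78.25°.
Cell spans 0.0833333° lon × 0.0416667° lat.
south -78.2500, north -78.2083.

-78.2500, -78.2083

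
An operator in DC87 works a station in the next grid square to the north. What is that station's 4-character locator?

Latitude square 7; +1 → 8.
The longitude characters are unchanged.

DC88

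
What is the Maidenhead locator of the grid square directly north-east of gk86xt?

Longitude subsquare x = 23; +1 → 24, wraps to 0 = a, carry into square.
Longitude square 8; +1 → 9.
Latitude subsquare t = 19; +1 → 20 = u.

GK96au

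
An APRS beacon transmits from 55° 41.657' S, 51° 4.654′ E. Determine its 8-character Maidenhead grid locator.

LD54mh93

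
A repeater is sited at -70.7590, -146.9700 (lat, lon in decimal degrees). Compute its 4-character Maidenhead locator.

BB69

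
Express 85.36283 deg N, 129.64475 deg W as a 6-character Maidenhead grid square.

Shift to the Maidenhead origin (180°W, 90°S): lon 50.3553, lat 175.3628.
Field: lon ⌊50.3553/20⌋ = 2 → C; lat ⌊175.3628/10⌋ = 17 → R.
Square: lon ⌊10.3553/2⌋ = 5; lat ⌊5.3628/1⌋ = 5.
Subsquare: lon ⌊0.3553/0.0833333⌋ = 4 → e; lat ⌊0.3628/0.0416667⌋ = 8 → i.

CR55ei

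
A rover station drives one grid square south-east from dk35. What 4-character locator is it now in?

DK44

Longitude square 3; +1 → 4.
Latitude square 5; −1 → 4.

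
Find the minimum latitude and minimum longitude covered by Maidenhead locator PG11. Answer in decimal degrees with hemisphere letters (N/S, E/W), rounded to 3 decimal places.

29.000° S, 122.000° E

Field P=15, G=6: +15·20° lon, +6·10° lat → SW at lon 120°, lat -30°.
Square 1, 1: +1·2° lon, +1·1° lat → SW at lon 122°, lat -29°.
latitude 29.000° S, longitude 122.000° E.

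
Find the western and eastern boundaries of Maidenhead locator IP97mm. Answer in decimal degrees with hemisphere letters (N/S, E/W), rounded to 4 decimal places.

1.0000° W, 0.9167° W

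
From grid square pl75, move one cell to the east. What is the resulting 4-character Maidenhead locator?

PL85

Longitude square 7; +1 → 8.
The latitude characters are unchanged.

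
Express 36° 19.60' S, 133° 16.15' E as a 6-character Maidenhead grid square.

PF63pq

Offset from 180°W / 90°S: lon 313.2692°, lat 53.6733°.
Field: lon ⌊313.2692/20⌋ = 15 → P; lat ⌊53.6733/10⌋ = 5 → F.
Square: lon ⌊13.2692/2⌋ = 6; lat ⌊3.6733/1⌋ = 3.
Subsquare: lon ⌊1.2692/0.0833333⌋ = 15 → p; lat ⌊0.6733/0.0416667⌋ = 16 → q.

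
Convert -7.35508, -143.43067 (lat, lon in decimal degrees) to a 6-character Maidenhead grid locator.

Shift to the Maidenhead origin (180°W, 90°S): lon 36.5693, lat 82.6449.
Field: lon ⌊36.5693/20⌋ = 1 → B; lat ⌊82.6449/10⌋ = 8 → I.
Square: lon ⌊16.5693/2⌋ = 8; lat ⌊2.6449/1⌋ = 2.
Subsquare: lon ⌊0.5693/0.0833333⌋ = 6 → g; lat ⌊0.6449/0.0416667⌋ = 15 → p.

BI82gp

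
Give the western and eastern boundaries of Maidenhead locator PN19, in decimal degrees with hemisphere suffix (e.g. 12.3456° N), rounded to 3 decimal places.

122.000° E, 124.000° E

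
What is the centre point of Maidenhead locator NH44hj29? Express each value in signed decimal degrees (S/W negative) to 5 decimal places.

Field N=13, H=7: +13·20° lon, +7·10° lat → SW at lon 80°, lat -20°.
Square 4, 4: +4·2° lon, +4·1° lat → SW at lon 88°, lat -16°.
Subsquare h=7, j=9: +7·0.0833333° lon, +9·0.0416667° lat → SW at lon 88.5833°, lat -15.625°.
Extended square 2, 9: +2·0.00833333° lon, +9·0.00416667° lat → SW at lon 88.6°, lat -15.5875°.
Cell spans 0.00833333° lon × 0.00416667° lat. Centre is SW corner plus half of each.
latitude -15.58542, longitude 88.60417.

-15.58542, 88.60417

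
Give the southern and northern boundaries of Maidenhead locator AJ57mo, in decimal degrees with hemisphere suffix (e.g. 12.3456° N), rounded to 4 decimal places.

7.5833° N, 7.6250° N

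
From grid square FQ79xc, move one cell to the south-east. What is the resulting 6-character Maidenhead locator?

Longitude subsquare x = 23; +1 → 24, wraps to 0 = a, carry into square.
Longitude square 7; +1 → 8.
Latitude subsquare c = 2; −1 → 1 = b.

FQ89ab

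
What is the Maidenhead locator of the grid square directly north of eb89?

EC80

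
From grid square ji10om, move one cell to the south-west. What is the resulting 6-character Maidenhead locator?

JI10nl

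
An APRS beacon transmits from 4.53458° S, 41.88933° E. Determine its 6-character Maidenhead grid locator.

Add 180° to longitude and 90° to latitude: 221.8893, 85.4654.
Field: 221.8893/20 → 11 → L, 85.4654/10 → 8 → I; chars LI.
Square: 1.8893/2 → 0, 5.4654/1 → 5; chars 05.
Subsquare: 1.8893/0.0833333 → 22 → w, 0.4654/0.0416667 → 11 → l; chars wl.

LI05wl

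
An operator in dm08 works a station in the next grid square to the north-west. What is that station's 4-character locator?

CM99

Longitude square 0; −1 → -1, wraps to 9, carry into field.
Longitude field D = 3; −1 → 2 = C.
Latitude square 8; +1 → 9.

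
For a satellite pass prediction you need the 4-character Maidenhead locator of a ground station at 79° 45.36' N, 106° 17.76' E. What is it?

Offset from 180°W / 90°S: lon 286.30°, lat 169.76°.
Field: lon ⌊286.30/20⌋ = 14 → O; lat ⌊169.76/10⌋ = 16 → Q.
Square: lon ⌊6.30/2⌋ = 3; lat ⌊9.76/1⌋ = 9.

OQ39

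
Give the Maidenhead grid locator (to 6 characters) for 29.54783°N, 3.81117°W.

IL89cn

Offset from 180°W / 90°S: lon 176.1888°, lat 119.5478°.
Field: 176.1888/20 → 8 → I, 119.5478/10 → 11 → L; chars IL.
Square: 16.1888/2 → 8, 9.5478/1 → 9; chars 89.
Subsquare: 0.1888/0.0833333 → 2 → c, 0.5478/0.0416667 → 13 → n; chars cn.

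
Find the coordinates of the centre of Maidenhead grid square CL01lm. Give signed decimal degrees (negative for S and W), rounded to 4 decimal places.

21.5208, -139.0417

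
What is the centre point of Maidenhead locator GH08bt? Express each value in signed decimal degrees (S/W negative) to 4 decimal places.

-11.1875, -59.8750

Field G=6, H=7: +6·20° lon, +7·10° lat → SW at lon -60°, lat -20°.
Square 0, 8: +0·2° lon, +8·1° lat → SW at lon -60°, lat -12°.
Subsquare b=1, t=19: +1·0.0833333° lon, +19·0.0416667° lat → SW at lon -59.9167°, lat -11.2083°.
Cell spans 0.0833333° lon × 0.0416667° lat. Centre is SW corner plus half of each.
latitude -11.1875, longitude -59.8750.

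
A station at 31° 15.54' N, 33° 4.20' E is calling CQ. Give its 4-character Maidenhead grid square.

KM61

Add 180° to longitude and 90° to latitude: 213.07, 121.26.
Field: lon ⌊213.07/20⌋ = 10 → K; lat ⌊121.26/10⌋ = 12 → M.
Square: lon ⌊13.07/2⌋ = 6; lat ⌊1.26/1⌋ = 1.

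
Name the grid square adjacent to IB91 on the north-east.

JB02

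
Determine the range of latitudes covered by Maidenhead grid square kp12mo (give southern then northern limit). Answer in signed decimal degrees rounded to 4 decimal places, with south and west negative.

Field K=10, P=15: +10·20° lon, +15·10° lat → SW at lon 20°, lat 60°.
Square 1, 2: +1·2° lon, +2·1° lat → SW at lon 22°, lat 62°.
Subsquare m=12, o=14: +12·0.0833333° lon, +14·0.0416667° lat → SW at lon 23°, lat 62.5833°.
Cell spans 0.0833333° lon × 0.0416667° lat.
south 62.5833, north 62.6250.

62.5833, 62.6250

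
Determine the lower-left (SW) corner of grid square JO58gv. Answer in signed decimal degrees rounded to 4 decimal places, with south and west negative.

Field J=9, O=14: +9·20° lon, +14·10° lat → SW at lon 0°, lat 50°.
Square 5, 8: +5·2° lon, +8·1° lat → SW at lon 10°, lat 58°.
Subsquare g=6, v=21: +6·0.0833333° lon, +21·0.0416667° lat → SW at lon 10.5°, lat 58.875°.
latitude 58.8750, longitude 10.5000.

58.8750, 10.5000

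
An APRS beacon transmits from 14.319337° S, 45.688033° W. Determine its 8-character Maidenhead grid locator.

Offset from 180°W / 90°S: lon 134.31197°, lat 75.68066°.
Field (20°×10°, letters A–R): lon ⌊134.31197/20⌋ = 6 → G; lat ⌊75.68066/10⌋ = 7 → H.
Square (2°×1°, digits 0–9): lon ⌊14.31197/2⌋ = 7; lat ⌊5.68066/1⌋ = 5.
Subsquare (5′×2.5′, letters a–x): lon ⌊0.31197/0.0833333⌋ = 3 → d; lat ⌊0.68066/0.0416667⌋ = 16 → q.
Extended square (30″×15″, digits 0–9): lon ⌊0.06197/0.00833333⌋ = 7; lat ⌊0.01400/0.00416667⌋ = 3.

GH75dq73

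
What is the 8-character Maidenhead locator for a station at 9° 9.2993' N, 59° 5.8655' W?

Shift to the Maidenhead origin (180°W, 90°S): lon 120.90224, lat 99.15499.
Field (20°×10°, letters A–R): lon ⌊120.90224/20⌋ = 6 → G; lat ⌊99.15499/10⌋ = 9 → J.
Square (2°×1°, digits 0–9): lon ⌊0.90224/2⌋ = 0; lat ⌊9.15499/1⌋ = 9.
Subsquare (5′×2.5′, letters a–x): lon ⌊0.90224/0.0833333⌋ = 10 → k; lat ⌊0.15499/0.0416667⌋ = 3 → d.
Extended square (30″×15″, digits 0–9): lon ⌊0.06891/0.00833333⌋ = 8; lat ⌊0.02999/0.00416667⌋ = 7.

GJ09kd87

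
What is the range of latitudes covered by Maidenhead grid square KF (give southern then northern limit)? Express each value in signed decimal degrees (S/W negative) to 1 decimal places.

-40.0, -30.0

Field K=10, F=5: +10·20° lon, +5·10° lat → SW at lon 20°, lat -40°.
Cell spans 20° lon × 10° lat.
south -40.0, north -30.0.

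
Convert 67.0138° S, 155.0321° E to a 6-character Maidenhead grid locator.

QC72mx

Add 180° to longitude and 90° to latitude: 335.0321, 22.9862.
Field (20°×10°, letters A–R): lon ⌊335.0321/20⌋ = 16 → Q; lat ⌊22.9862/10⌋ = 2 → C.
Square (2°×1°, digits 0–9): lon ⌊15.0321/2⌋ = 7; lat ⌊2.9862/1⌋ = 2.
Subsquare (5′×2.5′, letters a–x): lon ⌊1.0321/0.0833333⌋ = 12 → m; lat ⌊0.9862/0.0416667⌋ = 23 → x.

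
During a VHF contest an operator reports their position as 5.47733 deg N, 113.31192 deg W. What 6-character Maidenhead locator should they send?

DJ35il

Offset from 180°W / 90°S: lon 66.6881°, lat 95.4773°.
Field: lon ⌊66.6881/20⌋ = 3 → D; lat ⌊95.4773/10⌋ = 9 → J.
Square: lon ⌊6.6881/2⌋ = 3; lat ⌊5.4773/1⌋ = 5.
Subsquare: lon ⌊0.6881/0.0833333⌋ = 8 → i; lat ⌊0.4773/0.0416667⌋ = 11 → l.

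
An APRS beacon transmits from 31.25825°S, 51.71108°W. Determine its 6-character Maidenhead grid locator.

GF48dr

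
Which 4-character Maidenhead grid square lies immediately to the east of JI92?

KI02

Longitude square 9; +1 → 10, wraps to 0, carry into field.
Longitude field J = 9; +1 → 10 = K.
The latitude characters are unchanged.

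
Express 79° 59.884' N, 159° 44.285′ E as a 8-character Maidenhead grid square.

Add 180° to longitude and 90° to latitude: 339.73808, 169.99807.
Field: 339.73808/20 → 16 → Q, 169.99807/10 → 16 → Q; chars QQ.
Square: 19.73808/2 → 9, 9.99807/1 → 9; chars 99.
Subsquare: 1.73808/0.0833333 → 20 → u, 0.99807/0.0416667 → 23 → x; chars ux.
Extended square: 0.07142/0.00833333 → 8, 0.03973/0.00416667 → 9; chars 89.

QQ99ux89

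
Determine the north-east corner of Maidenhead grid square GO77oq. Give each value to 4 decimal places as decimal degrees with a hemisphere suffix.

Field G=6, O=14: +6·20° lon, +14·10° lat → SW at lon -60°, lat 50°.
Square 7, 7: +7·2° lon, +7·1° lat → SW at lon -46°, lat 57°.
Subsquare o=14, q=16: +14·0.0833333° lon, +16·0.0416667° lat → SW at lon -44.8333°, lat 57.6667°.
Cell spans 0.0833333° lon × 0.0416667° lat. NE corner is SW corner plus one full cell.
latitude 57.7083° N, longitude 44.7500° W.

57.7083° N, 44.7500° W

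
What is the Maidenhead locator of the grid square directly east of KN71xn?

Longitude subsquare x = 23; +1 → 24, wraps to 0 = a, carry into square.
Longitude square 7; +1 → 8.
The latitude characters are unchanged.

KN81an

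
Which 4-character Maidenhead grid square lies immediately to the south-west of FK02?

Longitude square 0; −1 → -1, wraps to 9, carry into field.
Longitude field F = 5; −1 → 4 = E.
Latitude square 2; −1 → 1.

EK91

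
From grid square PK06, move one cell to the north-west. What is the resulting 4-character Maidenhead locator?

OK97

Longitude square 0; −1 → -1, wraps to 9, carry into field.
Longitude field P = 15; −1 → 14 = O.
Latitude square 6; +1 → 7.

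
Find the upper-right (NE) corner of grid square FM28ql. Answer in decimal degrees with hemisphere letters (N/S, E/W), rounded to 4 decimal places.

38.5000° N, 74.5833° W

Field F=5, M=12: +5·20° lon, +12·10° lat → SW at lon -80°, lat 30°.
Square 2, 8: +2·2° lon, +8·1° lat → SW at lon -76°, lat 38°.
Subsquare q=16, l=11: +16·0.0833333° lon, +11·0.0416667° lat → SW at lon -74.6667°, lat 38.4583°.
Cell spans 0.0833333° lon × 0.0416667° lat. NE corner is SW corner plus one full cell.
latitude 38.5000° N, longitude 74.5833° W.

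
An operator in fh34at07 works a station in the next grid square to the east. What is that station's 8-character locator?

FH34at17

Longitude extended square 0; +1 → 1.
The latitude characters are unchanged.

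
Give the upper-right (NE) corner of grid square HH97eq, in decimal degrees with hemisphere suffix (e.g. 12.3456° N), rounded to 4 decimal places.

Field H=7, H=7: +7·20° lon, +7·10° lat → SW at lon -40°, lat -20°.
Square 9, 7: +9·2° lon, +7·1° lat → SW at lon -22°, lat -13°.
Subsquare e=4, q=16: +4·0.0833333° lon, +16·0.0416667° lat → SW at lon -21.6667°, lat -12.3333°.
Cell spans 0.0833333° lon × 0.0416667° lat. NE corner is SW corner plus one full cell.
latitude 12.2917° S, longitude 21.5833° W.

12.2917° S, 21.5833° W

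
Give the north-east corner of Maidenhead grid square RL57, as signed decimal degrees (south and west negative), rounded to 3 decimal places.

28.000, 172.000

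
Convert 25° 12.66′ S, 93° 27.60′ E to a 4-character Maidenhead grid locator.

NG64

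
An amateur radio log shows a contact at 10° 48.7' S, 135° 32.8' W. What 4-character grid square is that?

Shift to the Maidenhead origin (180°W, 90°S): lon 44.45, lat 79.19.
Field: lon ⌊44.45/20⌋ = 2 → C; lat ⌊79.19/10⌋ = 7 → H.
Square: lon ⌊4.45/2⌋ = 2; lat ⌊9.19/1⌋ = 9.

CH29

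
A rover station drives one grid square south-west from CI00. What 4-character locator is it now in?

Longitude square 0; −1 → -1, wraps to 9, carry into field.
Longitude field C = 2; −1 → 1 = B.
Latitude square 0; −1 → -1, wraps to 9, carry into field.
Latitude field I = 8; −1 → 7 = H.

BH99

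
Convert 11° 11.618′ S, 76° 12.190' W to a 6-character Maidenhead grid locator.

FH18vt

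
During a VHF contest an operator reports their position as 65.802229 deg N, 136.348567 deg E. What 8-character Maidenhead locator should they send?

PP85et12

Add 180° to longitude and 90° to latitude: 316.34857, 155.80223.
Field: 316.34857/20 → 15 → P, 155.80223/10 → 15 → P; chars PP.
Square: 16.34857/2 → 8, 5.80223/1 → 5; chars 85.
Subsquare: 0.34857/0.0833333 → 4 → e, 0.80223/0.0416667 → 19 → t; chars et.
Extended square: 0.01523/0.00833333 → 1, 0.01056/0.00416667 → 2; chars 12.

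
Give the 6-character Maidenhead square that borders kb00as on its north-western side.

Longitude subsquare a = 0; −1 → -1, wraps to 23 = x, carry into square.
Longitude square 0; −1 → -1, wraps to 9, carry into field.
Longitude field K = 10; −1 → 9 = J.
Latitude subsquare s = 18; +1 → 19 = t.

JB90xt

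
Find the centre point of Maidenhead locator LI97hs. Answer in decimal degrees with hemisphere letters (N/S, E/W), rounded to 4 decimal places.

2.2292° S, 58.6250° E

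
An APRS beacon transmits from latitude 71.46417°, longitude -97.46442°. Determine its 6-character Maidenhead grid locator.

EQ11gl

Offset from 180°W / 90°S: lon 82.5356°, lat 161.4642°.
Field (20°×10°, letters A–R): 82.5356/20 → 4 → E, 161.4642/10 → 16 → Q; chars EQ.
Square (2°×1°, digits 0–9): 2.5356/2 → 1, 1.4642/1 → 1; chars 11.
Subsquare (5′×2.5′, letters a–x): 0.5356/0.0833333 → 6 → g, 0.4642/0.0416667 → 11 → l; chars gl.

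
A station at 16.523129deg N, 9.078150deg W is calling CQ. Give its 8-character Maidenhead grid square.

IK56lm05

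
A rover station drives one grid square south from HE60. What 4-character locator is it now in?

HD69

Latitude square 0; −1 → -1, wraps to 9, carry into field.
Latitude field E = 4; −1 → 3 = D.
The longitude characters are unchanged.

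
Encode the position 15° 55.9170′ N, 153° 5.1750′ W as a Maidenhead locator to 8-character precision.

BK35kw93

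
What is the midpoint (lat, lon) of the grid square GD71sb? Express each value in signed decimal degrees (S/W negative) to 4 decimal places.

-58.9375, -44.4583

Field G=6, D=3: +6·20° lon, +3·10° lat → SW at lon -60°, lat -60°.
Square 7, 1: +7·2° lon, +1·1° lat → SW at lon -46°, lat -59°.
Subsquare s=18, b=1: +18·0.0833333° lon, +1·0.0416667° lat → SW at lon -44.5°, lat -58.9583°.
Cell spans 0.0833333° lon × 0.0416667° lat. Centre is SW corner plus half of each.
latitude -58.9375, longitude -44.4583.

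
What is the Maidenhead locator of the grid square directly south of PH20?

Latitude square 0; −1 → -1, wraps to 9, carry into field.
Latitude field H = 7; −1 → 6 = G.
The longitude characters are unchanged.

PG29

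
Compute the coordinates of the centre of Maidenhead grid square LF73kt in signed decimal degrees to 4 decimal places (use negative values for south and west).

Field L=11, F=5: +11·20° lon, +5·10° lat → SW at lon 40°, lat -40°.
Square 7, 3: +7·2° lon, +3·1° lat → SW at lon 54°, lat -37°.
Subsquare k=10, t=19: +10·0.0833333° lon, +19·0.0416667° lat → SW at lon 54.8333°, lat -36.2083°.
Cell spans 0.0833333° lon × 0.0416667° lat. Centre is SW corner plus half of each.
latitude -36.1875, longitude 54.8750.

-36.1875, 54.8750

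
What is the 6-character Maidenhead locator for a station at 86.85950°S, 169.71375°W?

AA53dd

Add 180° to longitude and 90° to latitude: 10.2862, 3.1405.
Field (20°×10°, letters A–R): 10.2862/20 → 0 → A, 3.1405/10 → 0 → A; chars AA.
Square (2°×1°, digits 0–9): 10.2862/2 → 5, 3.1405/1 → 3; chars 53.
Subsquare (5′×2.5′, letters a–x): 0.2862/0.0833333 → 3 → d, 0.1405/0.0416667 → 3 → d; chars dd.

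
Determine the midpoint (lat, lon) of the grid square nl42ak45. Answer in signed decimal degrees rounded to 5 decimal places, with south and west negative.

Field N=13, L=11: +13·20° lon, +11·10° lat → SW at lon 80°, lat 20°.
Square 4, 2: +4·2° lon, +2·1° lat → SW at lon 88°, lat 22°.
Subsquare a=0, k=10: +0·0.0833333° lon, +10·0.0416667° lat → SW at lon 88°, lat 22.4167°.
Extended square 4, 5: +4·0.00833333° lon, +5·0.00416667° lat → SW at lon 88.0333°, lat 22.4375°.
Cell spans 0.00833333° lon × 0.00416667° lat. Centre is SW corner plus half of each.
latitude 22.43958, longitude 88.03750.

22.43958, 88.03750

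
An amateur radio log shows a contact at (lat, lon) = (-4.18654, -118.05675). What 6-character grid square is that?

DI05xt

Shift to the Maidenhead origin (180°W, 90°S): lon 61.9433, lat 85.8135.
Field: lon ⌊61.9433/20⌋ = 3 → D; lat ⌊85.8135/10⌋ = 8 → I.
Square: lon ⌊1.9433/2⌋ = 0; lat ⌊5.8135/1⌋ = 5.
Subsquare: lon ⌊1.9433/0.0833333⌋ = 23 → x; lat ⌊0.8135/0.0416667⌋ = 19 → t.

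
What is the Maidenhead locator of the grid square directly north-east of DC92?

EC03

Longitude square 9; +1 → 10, wraps to 0, carry into field.
Longitude field D = 3; +1 → 4 = E.
Latitude square 2; +1 → 3.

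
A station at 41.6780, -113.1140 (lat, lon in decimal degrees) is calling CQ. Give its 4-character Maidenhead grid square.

Add 180° to longitude and 90° to latitude: 66.89, 131.68.
Field: 66.89/20 → 3 → D, 131.68/10 → 13 → N; chars DN.
Square: 6.89/2 → 3, 1.68/1 → 1; chars 31.

DN31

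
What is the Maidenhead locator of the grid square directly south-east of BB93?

Longitude square 9; +1 → 10, wraps to 0, carry into field.
Longitude field B = 1; +1 → 2 = C.
Latitude square 3; −1 → 2.

CB02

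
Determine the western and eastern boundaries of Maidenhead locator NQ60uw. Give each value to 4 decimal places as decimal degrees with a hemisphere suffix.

93.6667° E, 93.7500° E

Field N=13, Q=16: +13·20° lon, +16·10° lat → SW at lon 80°, lat 70°.
Square 6, 0: +6·2° lon, +0·1° lat → SW at lon 92°, lat 70°.
Subsquare u=20, w=22: +20·0.0833333° lon, +22·0.0416667° lat → SW at lon 93.6667°, lat 70.9167°.
Cell spans 0.0833333° lon × 0.0416667° lat.
west 93.6667° E, east 93.7500° E.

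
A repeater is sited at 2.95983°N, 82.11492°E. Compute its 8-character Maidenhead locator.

NJ12bx30

Add 180° to longitude and 90° to latitude: 262.11492, 92.95983.
Field (20°×10°, letters A–R): 262.11492/20 → 13 → N, 92.95983/10 → 9 → J; chars NJ.
Square (2°×1°, digits 0–9): 2.11492/2 → 1, 2.95983/1 → 2; chars 12.
Subsquare (5′×2.5′, letters a–x): 0.11492/0.0833333 → 1 → b, 0.95983/0.0416667 → 23 → x; chars bx.
Extended square (30″×15″, digits 0–9): 0.03159/0.00833333 → 3, 0.00150/0.00416667 → 0; chars 30.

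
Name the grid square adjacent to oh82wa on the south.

OH81wx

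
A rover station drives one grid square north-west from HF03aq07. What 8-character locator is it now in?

GF93xq98

Longitude extended square 0; −1 → -1, wraps to 9, carry into subsquare.
Longitude subsquare a = 0; −1 → -1, wraps to 23 = x, carry into square.
Longitude square 0; −1 → -1, wraps to 9, carry into field.
Longitude field H = 7; −1 → 6 = G.
Latitude extended square 7; +1 → 8.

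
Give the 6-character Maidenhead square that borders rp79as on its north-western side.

RP69xt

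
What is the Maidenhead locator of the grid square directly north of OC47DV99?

OC47dw90

Latitude extended square 9; +1 → 10, wraps to 0, carry into subsquare.
Latitude subsquare v = 21; +1 → 22 = w.
The longitude characters are unchanged.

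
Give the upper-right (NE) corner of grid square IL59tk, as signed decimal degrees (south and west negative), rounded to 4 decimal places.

29.4583, -8.3333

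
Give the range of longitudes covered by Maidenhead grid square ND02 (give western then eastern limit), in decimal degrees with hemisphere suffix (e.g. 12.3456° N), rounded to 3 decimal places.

80.000° E, 82.000° E

Field N=13, D=3: +13·20° lon, +3·10° lat → SW at lon 80°, lat -60°.
Square 0, 2: +0·2° lon, +2·1° lat → SW at lon 80°, lat -58°.
Cell spans 2° lon × 1° lat.
west 80.000° E, east 82.000° E.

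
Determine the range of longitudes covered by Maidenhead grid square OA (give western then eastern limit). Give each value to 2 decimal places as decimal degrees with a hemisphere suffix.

Field O=14, A=0: +14·20° lon, +0·10° lat → SW at lon 100°, lat -90°.
Cell spans 20° lon × 10° lat.
west 100.00° E, east 120.00° E.

100.00° E, 120.00° E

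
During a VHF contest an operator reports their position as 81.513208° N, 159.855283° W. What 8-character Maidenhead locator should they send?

Shift to the Maidenhead origin (180°W, 90°S): lon 20.14472, lat 171.51321.
Field: lon ⌊20.14472/20⌋ = 1 → B; lat ⌊171.51321/10⌋ = 17 → R.
Square: lon ⌊0.14472/2⌋ = 0; lat ⌊1.51321/1⌋ = 1.
Subsquare: lon ⌊0.14472/0.0833333⌋ = 1 → b; lat ⌊0.51321/0.0416667⌋ = 12 → m.
Extended square: lon ⌊0.06138/0.00833333⌋ = 7; lat ⌊0.01321/0.00416667⌋ = 3.

BR01bm73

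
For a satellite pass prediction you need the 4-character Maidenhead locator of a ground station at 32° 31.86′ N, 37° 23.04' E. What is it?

KM82

Add 180° to longitude and 90° to latitude: 217.38, 122.53.
Field (20°×10°, letters A–R): lon ⌊217.38/20⌋ = 10 → K; lat ⌊122.53/10⌋ = 12 → M.
Square (2°×1°, digits 0–9): lon ⌊17.38/2⌋ = 8; lat ⌊2.53/1⌋ = 2.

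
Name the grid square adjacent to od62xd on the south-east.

Longitude subsquare x = 23; +1 → 24, wraps to 0 = a, carry into square.
Longitude square 6; +1 → 7.
Latitude subsquare d = 3; −1 → 2 = c.

OD72ac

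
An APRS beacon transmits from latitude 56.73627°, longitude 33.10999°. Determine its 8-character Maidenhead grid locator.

KO66nr36

Shift to the Maidenhead origin (180°W, 90°S): lon 213.10999, lat 146.73627.
Field: lon ⌊213.10999/20⌋ = 10 → K; lat ⌊146.73627/10⌋ = 14 → O.
Square: lon ⌊13.10999/2⌋ = 6; lat ⌊6.73627/1⌋ = 6.
Subsquare: lon ⌊1.10999/0.0833333⌋ = 13 → n; lat ⌊0.73627/0.0416667⌋ = 17 → r.
Extended square: lon ⌊0.02666/0.00833333⌋ = 3; lat ⌊0.02794/0.00416667⌋ = 6.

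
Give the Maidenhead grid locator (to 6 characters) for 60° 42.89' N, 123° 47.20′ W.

CP80cr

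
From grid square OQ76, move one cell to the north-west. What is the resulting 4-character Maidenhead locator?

OQ67

Longitude square 7; −1 → 6.
Latitude square 6; +1 → 7.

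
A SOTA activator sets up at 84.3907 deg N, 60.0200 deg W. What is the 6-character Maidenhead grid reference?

FR94xj

Offset from 180°W / 90°S: lon 119.9800°, lat 174.3907°.
Field: lon ⌊119.9800/20⌋ = 5 → F; lat ⌊174.3907/10⌋ = 17 → R.
Square: lon ⌊19.9800/2⌋ = 9; lat ⌊4.3907/1⌋ = 4.
Subsquare: lon ⌊1.9800/0.0833333⌋ = 23 → x; lat ⌊0.3907/0.0416667⌋ = 9 → j.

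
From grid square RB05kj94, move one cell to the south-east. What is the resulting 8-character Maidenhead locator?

Longitude extended square 9; +1 → 10, wraps to 0, carry into subsquare.
Longitude subsquare k = 10; +1 → 11 = l.
Latitude extended square 4; −1 → 3.

RB05lj03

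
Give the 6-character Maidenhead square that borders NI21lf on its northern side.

NI21lg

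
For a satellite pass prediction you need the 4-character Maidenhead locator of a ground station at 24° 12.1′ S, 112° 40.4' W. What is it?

DG35

Shift to the Maidenhead origin (180°W, 90°S): lon 67.33, lat 65.80.
Field: 67.33/20 → 3 → D, 65.80/10 → 6 → G; chars DG.
Square: 7.33/2 → 3, 5.80/1 → 5; chars 35.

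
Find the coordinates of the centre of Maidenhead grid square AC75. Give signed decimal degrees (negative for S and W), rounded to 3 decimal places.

Field A=0, C=2: +0·20° lon, +2·10° lat → SW at lon -180°, lat -70°.
Square 7, 5: +7·2° lon, +5·1° lat → SW at lon -166°, lat -65°.
Cell spans 2° lon × 1° lat. Centre is SW corner plus half of each.
latitude -64.500, longitude -165.000.

-64.500, -165.000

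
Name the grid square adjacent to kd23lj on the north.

KD23lk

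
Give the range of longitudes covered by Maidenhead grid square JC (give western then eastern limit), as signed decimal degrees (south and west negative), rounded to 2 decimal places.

0.00, 20.00

Field J=9, C=2: +9·20° lon, +2·10° lat → SW at lon 0°, lat -70°.
Cell spans 20° lon × 10° lat.
west 0.00, east 20.00.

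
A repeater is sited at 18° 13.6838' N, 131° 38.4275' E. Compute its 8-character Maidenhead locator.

Shift to the Maidenhead origin (180°W, 90°S): lon 311.64046, lat 108.22806.
Field: 311.64046/20 → 15 → P, 108.22806/10 → 10 → K; chars PK.
Square: 11.64046/2 → 5, 8.22806/1 → 8; chars 58.
Subsquare: 1.64046/0.0833333 → 19 → t, 0.22806/0.0416667 → 5 → f; chars tf.
Extended square: 0.05712/0.00833333 → 6, 0.01973/0.00416667 → 4; chars 64.

PK58tf64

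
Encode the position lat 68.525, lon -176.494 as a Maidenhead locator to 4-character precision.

AP18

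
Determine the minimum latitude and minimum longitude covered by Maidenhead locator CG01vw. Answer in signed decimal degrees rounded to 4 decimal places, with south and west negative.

-28.0833, -138.2500

Field C=2, G=6: +2·20° lon, +6·10° lat → SW at lon -140°, lat -30°.
Square 0, 1: +0·2° lon, +1·1° lat → SW at lon -140°, lat -29°.
Subsquare v=21, w=22: +21·0.0833333° lon, +22·0.0416667° lat → SW at lon -138.25°, lat -28.0833°.
latitude -28.0833, longitude -138.2500.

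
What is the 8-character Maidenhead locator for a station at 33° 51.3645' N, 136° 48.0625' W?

CM13ou35

Add 180° to longitude and 90° to latitude: 43.19896, 123.85608.
Field: 43.19896/20 → 2 → C, 123.85608/10 → 12 → M; chars CM.
Square: 3.19896/2 → 1, 3.85608/1 → 3; chars 13.
Subsquare: 1.19896/0.0833333 → 14 → o, 0.85608/0.0416667 → 20 → u; chars ou.
Extended square: 0.03229/0.00833333 → 3, 0.02274/0.00416667 → 5; chars 35.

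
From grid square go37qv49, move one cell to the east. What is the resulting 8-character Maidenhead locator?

GO37qv59

Longitude extended square 4; +1 → 5.
The latitude characters are unchanged.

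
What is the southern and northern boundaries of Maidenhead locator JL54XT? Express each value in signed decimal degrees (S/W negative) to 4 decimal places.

24.7917, 24.8333

Field J=9, L=11: +9·20° lon, +11·10° lat → SW at lon 0°, lat 20°.
Square 5, 4: +5·2° lon, +4·1° lat → SW at lon 10°, lat 24°.
Subsquare x=23, t=19: +23·0.0833333° lon, +19·0.0416667° lat → SW at lon 11.9167°, lat 24.7917°.
Cell spans 0.0833333° lon × 0.0416667° lat.
south 24.7917, north 24.8333.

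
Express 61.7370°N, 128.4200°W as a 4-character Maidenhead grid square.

CP51

Offset from 180°W / 90°S: lon 51.58°, lat 151.74°.
Field: 51.58/20 → 2 → C, 151.74/10 → 15 → P; chars CP.
Square: 11.58/2 → 5, 1.74/1 → 1; chars 51.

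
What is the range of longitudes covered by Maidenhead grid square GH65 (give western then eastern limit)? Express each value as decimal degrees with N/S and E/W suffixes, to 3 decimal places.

48.000° W, 46.000° W

Field G=6, H=7: +6·20° lon, +7·10° lat → SW at lon -60°, lat -20°.
Square 6, 5: +6·2° lon, +5·1° lat → SW at lon -48°, lat -15°.
Cell spans 2° lon × 1° lat.
west 48.000° W, east 46.000° W.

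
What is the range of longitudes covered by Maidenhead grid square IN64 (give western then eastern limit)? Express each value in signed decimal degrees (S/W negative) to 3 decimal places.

-8.000, -6.000

Field I=8, N=13: +8·20° lon, +13·10° lat → SW at lon -20°, lat 40°.
Square 6, 4: +6·2° lon, +4·1° lat → SW at lon -8°, lat 44°.
Cell spans 2° lon × 1° lat.
west -8.000, east -6.000.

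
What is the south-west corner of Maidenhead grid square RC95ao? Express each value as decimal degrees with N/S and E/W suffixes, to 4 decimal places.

64.4167° S, 178.0000° E

Field R=17, C=2: +17·20° lon, +2·10° lat → SW at lon 160°, lat -70°.
Square 9, 5: +9·2° lon, +5·1° lat → SW at lon 178°, lat -65°.
Subsquare a=0, o=14: +0·0.0833333° lon, +14·0.0416667° lat → SW at lon 178°, lat -64.4167°.
latitude 64.4167° S, longitude 178.0000° E.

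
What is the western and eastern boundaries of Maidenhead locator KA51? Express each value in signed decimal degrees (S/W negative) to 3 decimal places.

30.000, 32.000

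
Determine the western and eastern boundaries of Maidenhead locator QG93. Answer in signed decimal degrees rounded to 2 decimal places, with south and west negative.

158.00, 160.00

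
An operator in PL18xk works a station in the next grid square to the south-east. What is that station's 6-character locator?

Longitude subsquare x = 23; +1 → 24, wraps to 0 = a, carry into square.
Longitude square 1; +1 → 2.
Latitude subsquare k = 10; −1 → 9 = j.

PL28aj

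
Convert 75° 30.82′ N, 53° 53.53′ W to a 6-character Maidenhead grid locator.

Add 180° to longitude and 90° to latitude: 126.1078, 165.5137.
Field: 126.1078/20 → 6 → G, 165.5137/10 → 16 → Q; chars GQ.
Square: 6.1078/2 → 3, 5.5137/1 → 5; chars 35.
Subsquare: 0.1078/0.0833333 → 1 → b, 0.5137/0.0416667 → 12 → m; chars bm.

GQ35bm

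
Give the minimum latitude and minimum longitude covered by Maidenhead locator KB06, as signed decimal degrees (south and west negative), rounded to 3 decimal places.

Field K=10, B=1: +10·20° lon, +1·10° lat → SW at lon 20°, lat -80°.
Square 0, 6: +0·2° lon, +6·1° lat → SW at lon 20°, lat -74°.
latitude -74.000, longitude 20.000.

-74.000, 20.000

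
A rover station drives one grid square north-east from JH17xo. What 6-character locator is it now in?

JH27ap

Longitude subsquare x = 23; +1 → 24, wraps to 0 = a, carry into square.
Longitude square 1; +1 → 2.
Latitude subsquare o = 14; +1 → 15 = p.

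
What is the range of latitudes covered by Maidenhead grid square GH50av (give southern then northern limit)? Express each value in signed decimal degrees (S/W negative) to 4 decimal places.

Field G=6, H=7: +6·20° lon, +7·10° lat → SW at lon -60°, lat -20°.
Square 5, 0: +5·2° lon, +0·1° lat → SW at lon -50°, lat -20°.
Subsquare a=0, v=21: +0·0.0833333° lon, +21·0.0416667° lat → SW at lon -50°, lat -19.125°.
Cell spans 0.0833333° lon × 0.0416667° lat.
south -19.1250, north -19.0833.

-19.1250, -19.0833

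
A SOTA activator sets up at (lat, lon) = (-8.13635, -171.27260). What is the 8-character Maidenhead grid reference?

Offset from 180°W / 90°S: lon 8.72740°, lat 81.86365°.
Field: lon ⌊8.72740/20⌋ = 0 → A; lat ⌊81.86365/10⌋ = 8 → I.
Square: lon ⌊8.72740/2⌋ = 4; lat ⌊1.86365/1⌋ = 1.
Subsquare: lon ⌊0.72740/0.0833333⌋ = 8 → i; lat ⌊0.86365/0.0416667⌋ = 20 → u.
Extended square: lon ⌊0.06073/0.00833333⌋ = 7; lat ⌊0.03032/0.00416667⌋ = 7.

AI41iu77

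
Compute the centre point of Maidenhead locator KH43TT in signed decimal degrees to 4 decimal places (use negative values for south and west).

-16.1875, 29.6250

Field K=10, H=7: +10·20° lon, +7·10° lat → SW at lon 20°, lat -20°.
Square 4, 3: +4·2° lon, +3·1° lat → SW at lon 28°, lat -17°.
Subsquare t=19, t=19: +19·0.0833333° lon, +19·0.0416667° lat → SW at lon 29.5833°, lat -16.2083°.
Cell spans 0.0833333° lon × 0.0416667° lat. Centre is SW corner plus half of each.
latitude -16.1875, longitude 29.6250.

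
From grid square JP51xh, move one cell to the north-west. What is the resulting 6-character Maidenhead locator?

JP51wi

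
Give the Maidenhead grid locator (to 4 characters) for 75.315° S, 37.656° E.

Offset from 180°W / 90°S: lon 217.66°, lat 14.69°.
Field: 217.66/20 → 10 → K, 14.69/10 → 1 → B; chars KB.
Square: 17.66/2 → 8, 4.69/1 → 4; chars 84.

KB84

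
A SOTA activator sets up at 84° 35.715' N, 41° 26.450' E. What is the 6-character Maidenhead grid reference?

Offset from 180°W / 90°S: lon 221.4408°, lat 174.5952°.
Field (20°×10°, letters A–R): 221.4408/20 → 11 → L, 174.5952/10 → 17 → R; chars LR.
Square (2°×1°, digits 0–9): 1.4408/2 → 0, 4.5952/1 → 4; chars 04.
Subsquare (5′×2.5′, letters a–x): 1.4408/0.0833333 → 17 → r, 0.5952/0.0416667 → 14 → o; chars ro.

LR04ro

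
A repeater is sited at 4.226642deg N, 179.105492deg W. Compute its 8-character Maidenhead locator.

AJ04kf74

Add 180° to longitude and 90° to latitude: 0.89451, 94.22664.
Field: 0.89451/20 → 0 → A, 94.22664/10 → 9 → J; chars AJ.
Square: 0.89451/2 → 0, 4.22664/1 → 4; chars 04.
Subsquare: 0.89451/0.0833333 → 10 → k, 0.22664/0.0416667 → 5 → f; chars kf.
Extended square: 0.06117/0.00833333 → 7, 0.01831/0.00416667 → 4; chars 74.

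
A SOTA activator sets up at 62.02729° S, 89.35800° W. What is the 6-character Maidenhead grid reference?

EC57hx

Add 180° to longitude and 90° to latitude: 90.6420, 27.9727.
Field (20°×10°, letters A–R): lon ⌊90.6420/20⌋ = 4 → E; lat ⌊27.9727/10⌋ = 2 → C.
Square (2°×1°, digits 0–9): lon ⌊10.6420/2⌋ = 5; lat ⌊7.9727/1⌋ = 7.
Subsquare (5′×2.5′, letters a–x): lon ⌊0.6420/0.0833333⌋ = 7 → h; lat ⌊0.9727/0.0416667⌋ = 23 → x.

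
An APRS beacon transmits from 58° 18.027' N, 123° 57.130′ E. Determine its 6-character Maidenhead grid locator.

PO18xh

Add 180° to longitude and 90° to latitude: 303.9522, 148.3005.
Field (20°×10°, letters A–R): lon ⌊303.9522/20⌋ = 15 → P; lat ⌊148.3005/10⌋ = 14 → O.
Square (2°×1°, digits 0–9): lon ⌊3.9522/2⌋ = 1; lat ⌊8.3005/1⌋ = 8.
Subsquare (5′×2.5′, letters a–x): lon ⌊1.9522/0.0833333⌋ = 23 → x; lat ⌊0.3005/0.0416667⌋ = 7 → h.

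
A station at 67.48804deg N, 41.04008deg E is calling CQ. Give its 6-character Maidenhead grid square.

Add 180° to longitude and 90° to latitude: 221.0401, 157.4880.
Field (20°×10°, letters A–R): 221.0401/20 → 11 → L, 157.4880/10 → 15 → P; chars LP.
Square (2°×1°, digits 0–9): 1.0401/2 → 0, 7.4880/1 → 7; chars 07.
Subsquare (5′×2.5′, letters a–x): 1.0401/0.0833333 → 12 → m, 0.4880/0.0416667 → 11 → l; chars ml.

LP07ml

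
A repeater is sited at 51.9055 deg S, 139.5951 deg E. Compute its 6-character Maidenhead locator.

PD98tc

Add 180° to longitude and 90° to latitude: 319.5951, 38.0945.
Field: lon ⌊319.5951/20⌋ = 15 → P; lat ⌊38.0945/10⌋ = 3 → D.
Square: lon ⌊19.5951/2⌋ = 9; lat ⌊8.0945/1⌋ = 8.
Subsquare: lon ⌊1.5951/0.0833333⌋ = 19 → t; lat ⌊0.0945/0.0416667⌋ = 2 → c.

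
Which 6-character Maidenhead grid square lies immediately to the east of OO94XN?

PO04an

Longitude subsquare x = 23; +1 → 24, wraps to 0 = a, carry into square.
Longitude square 9; +1 → 10, wraps to 0, carry into field.
Longitude field O = 14; +1 → 15 = P.
The latitude characters are unchanged.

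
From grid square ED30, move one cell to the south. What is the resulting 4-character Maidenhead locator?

EC39

Latitude square 0; −1 → -1, wraps to 9, carry into field.
Latitude field D = 3; −1 → 2 = C.
The longitude characters are unchanged.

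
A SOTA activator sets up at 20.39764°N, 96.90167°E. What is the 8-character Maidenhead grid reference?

NL80kj85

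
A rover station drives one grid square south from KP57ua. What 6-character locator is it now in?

Latitude subsquare a = 0; −1 → -1, wraps to 23 = x, carry into square.
Latitude square 7; −1 → 6.
The longitude characters are unchanged.

KP56ux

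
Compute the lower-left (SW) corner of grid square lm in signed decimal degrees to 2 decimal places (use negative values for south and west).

30.00, 40.00

Field L=11, M=12: +11·20° lon, +12·10° lat → SW at lon 40°, lat 30°.
latitude 30.00, longitude 40.00.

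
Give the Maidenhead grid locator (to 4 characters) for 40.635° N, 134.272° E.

Add 180° to longitude and 90° to latitude: 314.27, 130.63.
Field: lon ⌊314.27/20⌋ = 15 → P; lat ⌊130.63/10⌋ = 13 → N.
Square: lon ⌊14.27/2⌋ = 7; lat ⌊0.63/1⌋ = 0.

PN70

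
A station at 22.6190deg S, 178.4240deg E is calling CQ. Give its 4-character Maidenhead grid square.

RG97

Offset from 180°W / 90°S: lon 358.42°, lat 67.38°.
Field: lon ⌊358.42/20⌋ = 17 → R; lat ⌊67.38/10⌋ = 6 → G.
Square: lon ⌊18.42/2⌋ = 9; lat ⌊7.38/1⌋ = 7.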